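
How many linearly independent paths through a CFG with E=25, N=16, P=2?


Formula: V(G) = E - N + 2P
V(G) = 25 - 16 + 2*2
V(G) = 9 + 4
V(G) = 13

13


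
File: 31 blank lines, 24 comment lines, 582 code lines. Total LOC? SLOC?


Total LOC = blank + comment + code
Total LOC = 31 + 24 + 582 = 637
SLOC (source only) = code = 582

Total LOC: 637, SLOC: 582


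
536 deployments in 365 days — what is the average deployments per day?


Formula: deployments per day = releases / days
= 536 / 365
= 1.468 deploys/day
(equivalently, 10.28 deploys/week)

1.468 deploys/day


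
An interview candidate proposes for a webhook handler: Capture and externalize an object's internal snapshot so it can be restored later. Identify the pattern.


This matches the Memento pattern

Memento


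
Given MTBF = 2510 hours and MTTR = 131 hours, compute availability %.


Availability = MTBF / (MTBF + MTTR)
Availability = 2510 / (2510 + 131)
Availability = 2510 / 2641
Availability = 95.0398%

95.0398%


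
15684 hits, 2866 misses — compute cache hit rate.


Formula: hit rate = hits / (hits + misses) * 100
hit rate = 15684 / (15684 + 2866) * 100
hit rate = 15684 / 18550 * 100
hit rate = 84.55%

84.55%


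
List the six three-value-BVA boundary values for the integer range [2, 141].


Range: [2, 141]
Boundaries: just below min, min, min+1, max-1, max, just above max
Values: [1, 2, 3, 140, 141, 142]

[1, 2, 3, 140, 141, 142]


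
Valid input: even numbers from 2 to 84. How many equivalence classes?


Constraint: even integers in [2, 84]
Class 1: x < 2 — out-of-range invalid
Class 2: x in [2,84] but odd — wrong type invalid
Class 3: x in [2,84] and even — valid
Class 4: x > 84 — out-of-range invalid
Total equivalence classes: 4

4 equivalence classes


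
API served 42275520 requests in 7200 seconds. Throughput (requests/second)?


Formula: throughput = requests / seconds
throughput = 42275520 / 7200
throughput = 5871.6 requests/second

5871.6 requests/second


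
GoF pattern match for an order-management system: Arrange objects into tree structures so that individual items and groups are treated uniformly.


This matches the Composite pattern

Composite


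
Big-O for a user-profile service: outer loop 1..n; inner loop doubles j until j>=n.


Reasoning: linear outer times logarithmic inner
Complexity: O(n log n)

O(n log n)


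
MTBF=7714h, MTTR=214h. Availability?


Availability = MTBF / (MTBF + MTTR)
Availability = 7714 / (7714 + 214)
Availability = 7714 / 7928
Availability = 97.3007%

97.3007%


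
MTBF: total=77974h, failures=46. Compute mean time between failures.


Formula: MTBF = Total operating time / Number of failures
MTBF = 77974 / 46
MTBF = 1695.09 hours

1695.09 hours


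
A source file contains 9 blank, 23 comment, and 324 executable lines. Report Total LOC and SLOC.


Total LOC = blank + comment + code
Total LOC = 9 + 23 + 324 = 356
SLOC (source only) = code = 324

Total LOC: 356, SLOC: 324


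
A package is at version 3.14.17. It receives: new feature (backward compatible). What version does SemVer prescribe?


Current: 3.14.17
Change category: 'new feature (backward compatible)' → minor bump
SemVer rule: minor bump → increment MINOR, reset PATCH to 0 (MAJOR unchanged)
New: 3.15.0

3.15.0


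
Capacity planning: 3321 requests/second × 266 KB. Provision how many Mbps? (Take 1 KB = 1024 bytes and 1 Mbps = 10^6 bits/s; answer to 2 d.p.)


Formula: Mbps = payload_bytes * RPS * 8 / 1e6
Payload per request = 266 KB = 266 * 1024 = 272384 bytes
Total bytes/sec = 272384 * 3321 = 904587264
Total bits/sec = 904587264 * 8 = 7236698112
Mbps = 7236698112 / 1e6 = 7236.7

7236.7 Mbps


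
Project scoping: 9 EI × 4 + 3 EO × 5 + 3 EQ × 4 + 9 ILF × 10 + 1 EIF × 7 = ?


UFP = EI*4 + EO*5 + EQ*4 + ILF*10 + EIF*7
UFP = 9*4 + 3*5 + 3*4 + 9*10 + 1*7
UFP = 36 + 15 + 12 + 90 + 7
UFP = 160

160


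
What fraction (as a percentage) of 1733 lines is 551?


Coverage = covered / total * 100
Coverage = 551 / 1733 * 100
Coverage = 31.79%

31.79%


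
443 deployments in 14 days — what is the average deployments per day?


Formula: deployments per day = releases / days
= 443 / 14
= 31.643 deploys/day
(equivalently, 221.5 deploys/week)

31.643 deploys/day


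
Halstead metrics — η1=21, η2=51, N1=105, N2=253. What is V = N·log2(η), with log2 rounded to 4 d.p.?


Formula: V = N * log2(η), where N = N1 + N2 and η = η1 + η2
η = 21 + 51 = 72
N = 105 + 253 = 358
log2(72) ≈ 6.1699
V = 358 * 6.1699 = 2208.82

2208.82


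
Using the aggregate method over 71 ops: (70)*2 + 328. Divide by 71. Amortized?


Formula: Amortized cost = Total cost / Operations
Total cost = (70 * 2) + (1 * 328)
Total cost = 140 + 328 = 468
Amortized = 468 / 71 = 6.5915

6.5915


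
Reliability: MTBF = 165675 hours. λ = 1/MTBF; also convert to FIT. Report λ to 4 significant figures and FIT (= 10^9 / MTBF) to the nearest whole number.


Formula: λ = 1 / MTBF; FIT = λ × 1e9 = 1e9 / MTBF
λ = 1 / 165675 ≈ 6.036e-06 failures/hour
FIT = 1e9 / 165675 ≈ 6036 failures per 1e9 hours (nearest whole number)

λ = 6.036e-06 /h, FIT = 6036


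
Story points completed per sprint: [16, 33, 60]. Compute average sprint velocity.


Formula: Avg velocity = Total points / Number of sprints
Points: [16, 33, 60]
Sum = 16 + 33 + 60 = 109
Avg velocity = 109 / 3 = 36.33 points/sprint

36.33 points/sprint


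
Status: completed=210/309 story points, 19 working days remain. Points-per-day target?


Formula: Required rate = Remaining points / Days left
Remaining = 309 - 210 = 99 points
Required rate = 99 / 19 = 5.21 points/day

5.21 points/day


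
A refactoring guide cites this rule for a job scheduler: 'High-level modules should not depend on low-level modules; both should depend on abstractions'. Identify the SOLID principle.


This describes the Dependency Inversion Principle (DIP)

Dependency Inversion Principle (DIP)


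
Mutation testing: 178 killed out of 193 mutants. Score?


Mutation score = killed / total * 100
Mutation score = 178 / 193 * 100
Mutation score = 92.23%

92.23%


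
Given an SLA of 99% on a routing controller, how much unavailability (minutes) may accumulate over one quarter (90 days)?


Formula: allowed downtime = period * (100 - SLA) / 100
Period (quarter (90 days)) = 129600 minutes
Unavailability fraction = (100 - 99.0) / 100
Allowed downtime = 129600 * (100 - 99.0) / 100
Allowed downtime = 1296.0 minutes

1296.0 minutes


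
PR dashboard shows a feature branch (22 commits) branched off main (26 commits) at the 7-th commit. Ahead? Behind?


Common ancestor: commit #7
feature commits after divergence: 22 - 7 = 15
main commits after divergence: 26 - 7 = 19
feature is 15 commits ahead of main
main is 19 commits ahead of feature

feature ahead: 15, main ahead: 19


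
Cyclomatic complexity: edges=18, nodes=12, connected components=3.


Formula: V(G) = E - N + 2P
V(G) = 18 - 12 + 2*3
V(G) = 6 + 6
V(G) = 12

12


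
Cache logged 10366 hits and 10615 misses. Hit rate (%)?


Formula: hit rate = hits / (hits + misses) * 100
hit rate = 10366 / (10366 + 10615) * 100
hit rate = 10366 / 20981 * 100
hit rate = 49.41%

49.41%


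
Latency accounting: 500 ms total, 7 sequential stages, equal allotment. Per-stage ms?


Formula: per_stage = total_budget / stages
per_stage = 500 / 7
per_stage = 71.43 ms

71.43 ms


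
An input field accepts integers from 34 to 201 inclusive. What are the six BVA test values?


Range: [34, 201]
Boundaries: just below min, min, min+1, max-1, max, just above max
Values: [33, 34, 35, 200, 201, 202]

[33, 34, 35, 200, 201, 202]


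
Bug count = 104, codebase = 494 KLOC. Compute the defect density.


Defect density = defects / KLOC
Defect density = 104 / 494
Defect density = 0.211 defects/KLOC

0.211 defects/KLOC


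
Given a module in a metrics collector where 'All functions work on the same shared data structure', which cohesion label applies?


Reasoning: Functions share data
Type: Communicational cohesion

Communicational cohesion


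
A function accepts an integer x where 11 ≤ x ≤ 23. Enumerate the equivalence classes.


Valid range: [11, 23]
Class 1: x < 11 — invalid
Class 2: 11 ≤ x ≤ 23 — valid
Class 3: x > 23 — invalid
Total equivalence classes: 3

3 equivalence classes


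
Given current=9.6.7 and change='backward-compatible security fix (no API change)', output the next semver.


Current: 9.6.7
Change category: 'backward-compatible security fix (no API change)' → patch bump
SemVer rule: patch bump → increment PATCH (MAJOR and MINOR unchanged)
New: 9.6.8

9.6.8


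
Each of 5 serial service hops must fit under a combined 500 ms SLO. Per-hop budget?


Formula: per_stage = total_budget / stages
per_stage = 500 / 5
per_stage = 100.0 ms

100.0 ms


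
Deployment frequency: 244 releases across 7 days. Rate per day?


Formula: deployments per day = releases / days
= 244 / 7
= 34.857 deploys/day
(equivalently, 244.0 deploys/week)

34.857 deploys/day


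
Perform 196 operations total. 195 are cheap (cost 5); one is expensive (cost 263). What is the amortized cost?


Formula: Amortized cost = Total cost / Operations
Total cost = (195 * 5) + (1 * 263)
Total cost = 975 + 263 = 1238
Amortized = 1238 / 196 = 6.3163

6.3163


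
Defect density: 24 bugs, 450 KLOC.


Defect density = defects / KLOC
Defect density = 24 / 450
Defect density = 0.053 defects/KLOC

0.053 defects/KLOC


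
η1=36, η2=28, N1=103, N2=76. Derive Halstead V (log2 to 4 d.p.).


Formula: V = N * log2(η), where N = N1 + N2 and η = η1 + η2
η = 36 + 28 = 64
N = 103 + 76 = 179
log2(64) ≈ 6.0000
V = 179 * 6.0000 = 1074.00

1074.00


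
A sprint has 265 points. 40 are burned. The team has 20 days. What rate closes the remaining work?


Formula: Required rate = Remaining points / Days left
Remaining = 265 - 40 = 225 points
Required rate = 225 / 20 = 11.25 points/day

11.25 points/day


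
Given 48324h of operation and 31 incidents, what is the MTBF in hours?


Formula: MTBF = Total operating time / Number of failures
MTBF = 48324 / 31
MTBF = 1558.84 hours

1558.84 hours


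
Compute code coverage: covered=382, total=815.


Coverage = covered / total * 100
Coverage = 382 / 815 * 100
Coverage = 46.87%

46.87%


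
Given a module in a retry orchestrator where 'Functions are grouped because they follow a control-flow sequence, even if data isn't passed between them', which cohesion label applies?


Reasoning: Grouped by order of execution within a routine, not by data flow
Type: Procedural cohesion

Procedural cohesion


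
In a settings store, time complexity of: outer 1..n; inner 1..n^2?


Reasoning: n times n^2
Complexity: O(n^3)

O(n^3)


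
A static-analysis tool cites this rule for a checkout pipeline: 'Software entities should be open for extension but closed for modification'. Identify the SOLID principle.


This describes the Open/Closed Principle (OCP)

Open/Closed Principle (OCP)


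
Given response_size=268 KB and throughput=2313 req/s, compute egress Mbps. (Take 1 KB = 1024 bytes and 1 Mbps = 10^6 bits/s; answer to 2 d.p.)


Formula: Mbps = payload_bytes * RPS * 8 / 1e6
Payload per request = 268 KB = 268 * 1024 = 274432 bytes
Total bytes/sec = 274432 * 2313 = 634761216
Total bits/sec = 634761216 * 8 = 5078089728
Mbps = 5078089728 / 1e6 = 5078.09

5078.09 Mbps


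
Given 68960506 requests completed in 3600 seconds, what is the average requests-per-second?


Formula: throughput = requests / seconds
throughput = 68960506 / 3600
throughput = 19155.7 requests/second

19155.7 requests/second


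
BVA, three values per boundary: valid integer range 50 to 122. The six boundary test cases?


Range: [50, 122]
Boundaries: just below min, min, min+1, max-1, max, just above max
Values: [49, 50, 51, 121, 122, 123]

[49, 50, 51, 121, 122, 123]


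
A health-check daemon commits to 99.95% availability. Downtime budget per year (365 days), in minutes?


Formula: allowed downtime = period * (100 - SLA) / 100
Period (year (365 days)) = 525600 minutes
Unavailability fraction = (100 - 99.95) / 100
Allowed downtime = 525600 * (100 - 99.95) / 100
Allowed downtime = 262.8 minutes

262.8 minutes


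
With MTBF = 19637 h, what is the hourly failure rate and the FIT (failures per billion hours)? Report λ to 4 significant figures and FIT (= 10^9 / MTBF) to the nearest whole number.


Formula: λ = 1 / MTBF; FIT = λ × 1e9 = 1e9 / MTBF
λ = 1 / 19637 ≈ 5.092e-05 failures/hour
FIT = 1e9 / 19637 ≈ 50924 failures per 1e9 hours (nearest whole number)

λ = 5.092e-05 /h, FIT = 50924


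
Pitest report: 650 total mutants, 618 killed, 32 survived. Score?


Mutation score = killed / total * 100
Mutation score = 618 / 650 * 100
Mutation score = 95.08%

95.08%


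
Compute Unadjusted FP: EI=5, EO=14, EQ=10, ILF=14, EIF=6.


UFP = EI*4 + EO*5 + EQ*4 + ILF*10 + EIF*7
UFP = 5*4 + 14*5 + 10*4 + 14*10 + 6*7
UFP = 20 + 70 + 40 + 140 + 42
UFP = 312

312


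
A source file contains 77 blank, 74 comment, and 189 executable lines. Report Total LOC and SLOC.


Total LOC = blank + comment + code
Total LOC = 77 + 74 + 189 = 340
SLOC (source only) = code = 189

Total LOC: 340, SLOC: 189


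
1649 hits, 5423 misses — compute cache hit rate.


Formula: hit rate = hits / (hits + misses) * 100
hit rate = 1649 / (1649 + 5423) * 100
hit rate = 1649 / 7072 * 100
hit rate = 23.32%

23.32%


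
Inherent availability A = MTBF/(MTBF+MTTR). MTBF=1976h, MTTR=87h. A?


Availability = MTBF / (MTBF + MTTR)
Availability = 1976 / (1976 + 87)
Availability = 1976 / 2063
Availability = 95.7828%

95.7828%


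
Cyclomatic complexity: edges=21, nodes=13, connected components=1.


Formula: V(G) = E - N + 2P
V(G) = 21 - 13 + 2*1
V(G) = 8 + 2
V(G) = 10

10


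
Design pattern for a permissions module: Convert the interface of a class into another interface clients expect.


This matches the Adapter pattern

Adapter


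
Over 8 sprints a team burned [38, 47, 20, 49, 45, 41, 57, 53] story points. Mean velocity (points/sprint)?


Formula: Avg velocity = Total points / Number of sprints
Points: [38, 47, 20, 49, 45, 41, 57, 53]
Sum = 38 + 47 + 20 + 49 + 45 + 41 + 57 + 53 = 350
Avg velocity = 350 / 8 = 43.75 points/sprint

43.75 points/sprint


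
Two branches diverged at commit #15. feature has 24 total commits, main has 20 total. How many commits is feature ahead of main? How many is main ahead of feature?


Common ancestor: commit #15
feature commits after divergence: 24 - 15 = 9
main commits after divergence: 20 - 15 = 5
feature is 9 commits ahead of main
main is 5 commits ahead of feature

feature ahead: 9, main ahead: 5


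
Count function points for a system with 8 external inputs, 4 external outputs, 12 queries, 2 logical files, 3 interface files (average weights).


UFP = EI*4 + EO*5 + EQ*4 + ILF*10 + EIF*7
UFP = 8*4 + 4*5 + 12*4 + 2*10 + 3*7
UFP = 32 + 20 + 48 + 20 + 21
UFP = 141

141


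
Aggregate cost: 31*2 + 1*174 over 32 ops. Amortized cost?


Formula: Amortized cost = Total cost / Operations
Total cost = (31 * 2) + (1 * 174)
Total cost = 62 + 174 = 236
Amortized = 236 / 32 = 7.375

7.375


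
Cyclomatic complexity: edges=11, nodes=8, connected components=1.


Formula: V(G) = E - N + 2P
V(G) = 11 - 8 + 2*1
V(G) = 3 + 2
V(G) = 5

5


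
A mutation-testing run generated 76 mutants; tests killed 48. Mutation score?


Mutation score = killed / total * 100
Mutation score = 48 / 76 * 100
Mutation score = 63.16%

63.16%


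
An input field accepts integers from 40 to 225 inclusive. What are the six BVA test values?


Range: [40, 225]
Boundaries: just below min, min, min+1, max-1, max, just above max
Values: [39, 40, 41, 224, 225, 226]

[39, 40, 41, 224, 225, 226]


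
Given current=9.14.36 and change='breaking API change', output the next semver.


Current: 9.14.36
Change category: 'breaking API change' → major bump
SemVer rule: major bump → increment MAJOR, reset MINOR and PATCH to 0
New: 10.0.0

10.0.0


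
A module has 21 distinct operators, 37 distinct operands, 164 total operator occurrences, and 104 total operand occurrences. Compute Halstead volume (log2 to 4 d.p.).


Formula: V = N * log2(η), where N = N1 + N2 and η = η1 + η2
η = 21 + 37 = 58
N = 164 + 104 = 268
log2(58) ≈ 5.8580
V = 268 * 5.8580 = 1569.94

1569.94


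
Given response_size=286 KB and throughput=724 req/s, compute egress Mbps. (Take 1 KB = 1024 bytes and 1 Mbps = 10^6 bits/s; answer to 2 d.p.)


Formula: Mbps = payload_bytes * RPS * 8 / 1e6
Payload per request = 286 KB = 286 * 1024 = 292864 bytes
Total bytes/sec = 292864 * 724 = 212033536
Total bits/sec = 212033536 * 8 = 1696268288
Mbps = 1696268288 / 1e6 = 1696.27

1696.27 Mbps


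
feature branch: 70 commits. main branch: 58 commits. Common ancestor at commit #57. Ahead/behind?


Common ancestor: commit #57
feature commits after divergence: 70 - 57 = 13
main commits after divergence: 58 - 57 = 1
feature is 13 commits ahead of main
main is 1 commits ahead of feature

feature ahead: 13, main ahead: 1


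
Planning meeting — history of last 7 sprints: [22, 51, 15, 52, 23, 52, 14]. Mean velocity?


Formula: Avg velocity = Total points / Number of sprints
Points: [22, 51, 15, 52, 23, 52, 14]
Sum = 22 + 51 + 15 + 52 + 23 + 52 + 14 = 229
Avg velocity = 229 / 7 = 32.71 points/sprint

32.71 points/sprint


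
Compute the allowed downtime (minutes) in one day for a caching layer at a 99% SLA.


Formula: allowed downtime = period * (100 - SLA) / 100
Period (day) = 1440 minutes
Unavailability fraction = (100 - 99.0) / 100
Allowed downtime = 1440 * (100 - 99.0) / 100
Allowed downtime = 14.4 minutes

14.4 minutes


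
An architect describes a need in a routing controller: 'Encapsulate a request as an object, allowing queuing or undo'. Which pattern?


This matches the Command pattern

Command


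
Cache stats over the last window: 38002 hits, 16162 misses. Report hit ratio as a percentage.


Formula: hit rate = hits / (hits + misses) * 100
hit rate = 38002 / (38002 + 16162) * 100
hit rate = 38002 / 54164 * 100
hit rate = 70.16%

70.16%


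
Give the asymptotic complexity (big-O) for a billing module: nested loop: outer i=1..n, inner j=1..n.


Reasoning: n iterations times n iterations
Complexity: O(n^2)

O(n^2)


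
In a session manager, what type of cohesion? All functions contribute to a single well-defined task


Reasoning: Best: single purpose
Type: Functional cohesion

Functional cohesion


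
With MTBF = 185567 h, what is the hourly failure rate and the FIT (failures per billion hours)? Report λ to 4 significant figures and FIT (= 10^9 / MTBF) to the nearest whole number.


Formula: λ = 1 / MTBF; FIT = λ × 1e9 = 1e9 / MTBF
λ = 1 / 185567 ≈ 5.389e-06 failures/hour
FIT = 1e9 / 185567 ≈ 5389 failures per 1e9 hours (nearest whole number)

λ = 5.389e-06 /h, FIT = 5389


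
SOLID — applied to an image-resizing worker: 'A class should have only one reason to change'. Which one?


This describes the Single Responsibility Principle (SRP)

Single Responsibility Principle (SRP)


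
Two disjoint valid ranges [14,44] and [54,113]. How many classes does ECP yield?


Valid ranges: [14,44] and [54,113]
Class 1: x < 14 — invalid
Class 2: 14 ≤ x ≤ 44 — valid
Class 3: 44 < x < 54 — invalid (gap between ranges)
Class 4: 54 ≤ x ≤ 113 — valid
Class 5: x > 113 — invalid
Total equivalence classes: 5

5 equivalence classes


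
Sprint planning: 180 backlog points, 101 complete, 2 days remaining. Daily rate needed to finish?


Formula: Required rate = Remaining points / Days left
Remaining = 180 - 101 = 79 points
Required rate = 79 / 2 = 39.5 points/day

39.5 points/day


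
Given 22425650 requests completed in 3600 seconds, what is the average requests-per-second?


Formula: throughput = requests / seconds
throughput = 22425650 / 3600
throughput = 6229.35 requests/second

6229.35 requests/second


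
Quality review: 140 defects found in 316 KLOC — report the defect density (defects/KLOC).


Defect density = defects / KLOC
Defect density = 140 / 316
Defect density = 0.443 defects/KLOC

0.443 defects/KLOC


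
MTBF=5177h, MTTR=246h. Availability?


Availability = MTBF / (MTBF + MTTR)
Availability = 5177 / (5177 + 246)
Availability = 5177 / 5423
Availability = 95.4638%

95.4638%


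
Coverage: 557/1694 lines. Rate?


Coverage = covered / total * 100
Coverage = 557 / 1694 * 100
Coverage = 32.88%

32.88%


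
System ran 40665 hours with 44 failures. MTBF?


Formula: MTBF = Total operating time / Number of failures
MTBF = 40665 / 44
MTBF = 924.2 hours

924.2 hours


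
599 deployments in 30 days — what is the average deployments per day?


Formula: deployments per day = releases / days
= 599 / 30
= 19.967 deploys/day
(equivalently, 139.77 deploys/week)

19.967 deploys/day


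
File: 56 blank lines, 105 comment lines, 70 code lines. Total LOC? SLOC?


Total LOC = blank + comment + code
Total LOC = 56 + 105 + 70 = 231
SLOC (source only) = code = 70

Total LOC: 231, SLOC: 70


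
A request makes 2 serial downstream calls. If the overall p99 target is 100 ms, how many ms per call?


Formula: per_stage = total_budget / stages
per_stage = 100 / 2
per_stage = 50.0 ms

50.0 ms


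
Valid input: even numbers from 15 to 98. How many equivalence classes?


Constraint: even integers in [15, 98]
Class 1: x < 15 — out-of-range invalid
Class 2: x in [15,98] but odd — wrong type invalid
Class 3: x in [15,98] and even — valid
Class 4: x > 98 — out-of-range invalid
Total equivalence classes: 4

4 equivalence classes


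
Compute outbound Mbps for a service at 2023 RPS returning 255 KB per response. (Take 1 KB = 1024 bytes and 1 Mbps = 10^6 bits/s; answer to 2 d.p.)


Formula: Mbps = payload_bytes * RPS * 8 / 1e6
Payload per request = 255 KB = 255 * 1024 = 261120 bytes
Total bytes/sec = 261120 * 2023 = 528245760
Total bits/sec = 528245760 * 8 = 4225966080
Mbps = 4225966080 / 1e6 = 4225.97

4225.97 Mbps


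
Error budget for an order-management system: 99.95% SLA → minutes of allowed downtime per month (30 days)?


Formula: allowed downtime = period * (100 - SLA) / 100
Period (month (30 days)) = 43200 minutes
Unavailability fraction = (100 - 99.95) / 100
Allowed downtime = 43200 * (100 - 99.95) / 100
Allowed downtime = 21.6 minutes

21.6 minutes


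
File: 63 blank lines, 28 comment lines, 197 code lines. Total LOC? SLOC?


Total LOC = blank + comment + code
Total LOC = 63 + 28 + 197 = 288
SLOC (source only) = code = 197

Total LOC: 288, SLOC: 197


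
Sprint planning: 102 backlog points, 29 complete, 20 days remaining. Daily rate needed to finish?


Formula: Required rate = Remaining points / Days left
Remaining = 102 - 29 = 73 points
Required rate = 73 / 20 = 3.65 points/day

3.65 points/day


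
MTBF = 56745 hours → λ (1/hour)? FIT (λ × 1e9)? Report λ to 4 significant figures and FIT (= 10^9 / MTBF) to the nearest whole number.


Formula: λ = 1 / MTBF; FIT = λ × 1e9 = 1e9 / MTBF
λ = 1 / 56745 ≈ 1.762e-05 failures/hour
FIT = 1e9 / 56745 ≈ 17623 failures per 1e9 hours (nearest whole number)

λ = 1.762e-05 /h, FIT = 17623


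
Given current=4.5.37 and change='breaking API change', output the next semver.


Current: 4.5.37
Change category: 'breaking API change' → major bump
SemVer rule: major bump → increment MAJOR, reset MINOR and PATCH to 0
New: 5.0.0

5.0.0


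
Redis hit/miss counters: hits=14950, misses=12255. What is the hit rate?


Formula: hit rate = hits / (hits + misses) * 100
hit rate = 14950 / (14950 + 12255) * 100
hit rate = 14950 / 27205 * 100
hit rate = 54.95%

54.95%


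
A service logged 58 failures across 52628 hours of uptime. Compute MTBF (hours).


Formula: MTBF = Total operating time / Number of failures
MTBF = 52628 / 58
MTBF = 907.38 hours

907.38 hours


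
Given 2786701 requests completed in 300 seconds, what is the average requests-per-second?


Formula: throughput = requests / seconds
throughput = 2786701 / 300
throughput = 9289.0 requests/second

9289.0 requests/second


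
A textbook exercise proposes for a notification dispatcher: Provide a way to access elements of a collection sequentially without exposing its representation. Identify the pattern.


This matches the Iterator pattern

Iterator


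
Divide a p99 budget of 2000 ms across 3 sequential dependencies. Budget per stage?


Formula: per_stage = total_budget / stages
per_stage = 2000 / 3
per_stage = 666.67 ms

666.67 ms


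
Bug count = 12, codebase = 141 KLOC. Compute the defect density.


Defect density = defects / KLOC
Defect density = 12 / 141
Defect density = 0.085 defects/KLOC

0.085 defects/KLOC


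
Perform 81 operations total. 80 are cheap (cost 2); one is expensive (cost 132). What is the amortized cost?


Formula: Amortized cost = Total cost / Operations
Total cost = (80 * 2) + (1 * 132)
Total cost = 160 + 132 = 292
Amortized = 292 / 81 = 3.6049

3.6049


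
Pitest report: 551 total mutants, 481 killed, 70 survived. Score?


Mutation score = killed / total * 100
Mutation score = 481 / 551 * 100
Mutation score = 87.3%

87.3%


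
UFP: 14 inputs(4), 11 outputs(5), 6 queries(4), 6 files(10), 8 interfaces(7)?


UFP = EI*4 + EO*5 + EQ*4 + ILF*10 + EIF*7
UFP = 14*4 + 11*5 + 6*4 + 6*10 + 8*7
UFP = 56 + 55 + 24 + 60 + 56
UFP = 251

251


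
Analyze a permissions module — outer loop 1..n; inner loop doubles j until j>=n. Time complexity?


Reasoning: linear outer times logarithmic inner
Complexity: O(n log n)

O(n log n)


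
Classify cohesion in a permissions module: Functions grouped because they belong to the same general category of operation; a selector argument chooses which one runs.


Reasoning: Grouped by category of activity, not by data or sequence
Type: Logical cohesion

Logical cohesion


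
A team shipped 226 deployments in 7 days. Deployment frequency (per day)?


Formula: deployments per day = releases / days
= 226 / 7
= 32.286 deploys/day
(equivalently, 226.0 deploys/week)

32.286 deploys/day


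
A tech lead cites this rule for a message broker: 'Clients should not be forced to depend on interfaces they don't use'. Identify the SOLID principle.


This describes the Interface Segregation Principle (ISP)

Interface Segregation Principle (ISP)


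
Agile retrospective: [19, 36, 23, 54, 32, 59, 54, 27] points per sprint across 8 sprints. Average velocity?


Formula: Avg velocity = Total points / Number of sprints
Points: [19, 36, 23, 54, 32, 59, 54, 27]
Sum = 19 + 36 + 23 + 54 + 32 + 59 + 54 + 27 = 304
Avg velocity = 304 / 8 = 38.0 points/sprint

38.0 points/sprint


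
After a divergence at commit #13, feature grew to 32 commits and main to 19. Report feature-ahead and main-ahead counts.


Common ancestor: commit #13
feature commits after divergence: 32 - 13 = 19
main commits after divergence: 19 - 13 = 6
feature is 19 commits ahead of main
main is 6 commits ahead of feature

feature ahead: 19, main ahead: 6


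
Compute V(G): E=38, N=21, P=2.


Formula: V(G) = E - N + 2P
V(G) = 38 - 21 + 2*2
V(G) = 17 + 4
V(G) = 21

21


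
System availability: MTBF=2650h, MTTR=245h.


Availability = MTBF / (MTBF + MTTR)
Availability = 2650 / (2650 + 245)
Availability = 2650 / 2895
Availability = 91.5371%

91.5371%


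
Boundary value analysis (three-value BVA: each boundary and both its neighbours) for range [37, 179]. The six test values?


Range: [37, 179]
Boundaries: just below min, min, min+1, max-1, max, just above max
Values: [36, 37, 38, 178, 179, 180]

[36, 37, 38, 178, 179, 180]


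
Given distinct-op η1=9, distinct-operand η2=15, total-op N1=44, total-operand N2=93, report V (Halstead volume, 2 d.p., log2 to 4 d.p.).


Formula: V = N * log2(η), where N = N1 + N2 and η = η1 + η2
η = 9 + 15 = 24
N = 44 + 93 = 137
log2(24) ≈ 4.5850
V = 137 * 4.5850 = 628.15

628.15


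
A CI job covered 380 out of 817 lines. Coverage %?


Coverage = covered / total * 100
Coverage = 380 / 817 * 100
Coverage = 46.51%

46.51%


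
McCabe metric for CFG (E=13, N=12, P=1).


Formula: V(G) = E - N + 2P
V(G) = 13 - 12 + 2*1
V(G) = 1 + 2
V(G) = 3

3


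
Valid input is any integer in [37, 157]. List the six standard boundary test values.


Range: [37, 157]
Boundaries: just below min, min, min+1, max-1, max, just above max
Values: [36, 37, 38, 156, 157, 158]

[36, 37, 38, 156, 157, 158]


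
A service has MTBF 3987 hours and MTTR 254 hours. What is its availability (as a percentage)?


Availability = MTBF / (MTBF + MTTR)
Availability = 3987 / (3987 + 254)
Availability = 3987 / 4241
Availability = 94.0108%

94.0108%


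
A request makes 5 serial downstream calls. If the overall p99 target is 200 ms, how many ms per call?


Formula: per_stage = total_budget / stages
per_stage = 200 / 5
per_stage = 40.0 ms

40.0 ms


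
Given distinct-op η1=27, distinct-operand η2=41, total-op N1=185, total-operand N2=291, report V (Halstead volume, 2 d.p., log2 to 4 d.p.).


Formula: V = N * log2(η), where N = N1 + N2 and η = η1 + η2
η = 27 + 41 = 68
N = 185 + 291 = 476
log2(68) ≈ 6.0875
V = 476 * 6.0875 = 2897.65

2897.65


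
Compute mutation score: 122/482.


Mutation score = killed / total * 100
Mutation score = 122 / 482 * 100
Mutation score = 25.31%

25.31%


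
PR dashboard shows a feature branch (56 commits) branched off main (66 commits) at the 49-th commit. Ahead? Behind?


Common ancestor: commit #49
feature commits after divergence: 56 - 49 = 7
main commits after divergence: 66 - 49 = 17
feature is 7 commits ahead of main
main is 17 commits ahead of feature

feature ahead: 7, main ahead: 17


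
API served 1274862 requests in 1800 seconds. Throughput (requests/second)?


Formula: throughput = requests / seconds
throughput = 1274862 / 1800
throughput = 708.26 requests/second

708.26 requests/second


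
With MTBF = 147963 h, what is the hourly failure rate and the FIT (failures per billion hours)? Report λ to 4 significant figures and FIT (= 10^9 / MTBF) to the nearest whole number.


Formula: λ = 1 / MTBF; FIT = λ × 1e9 = 1e9 / MTBF
λ = 1 / 147963 ≈ 6.758e-06 failures/hour
FIT = 1e9 / 147963 ≈ 6758 failures per 1e9 hours (nearest whole number)

λ = 6.758e-06 /h, FIT = 6758


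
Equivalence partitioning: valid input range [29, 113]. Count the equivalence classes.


Valid range: [29, 113]
Class 1: x < 29 — invalid
Class 2: 29 ≤ x ≤ 113 — valid
Class 3: x > 113 — invalid
Total equivalence classes: 3

3 equivalence classes


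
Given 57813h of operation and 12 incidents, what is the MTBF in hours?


Formula: MTBF = Total operating time / Number of failures
MTBF = 57813 / 12
MTBF = 4817.75 hours

4817.75 hours


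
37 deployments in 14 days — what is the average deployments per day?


Formula: deployments per day = releases / days
= 37 / 14
= 2.643 deploys/day
(equivalently, 18.5 deploys/week)

2.643 deploys/day


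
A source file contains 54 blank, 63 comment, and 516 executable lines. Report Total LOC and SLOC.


Total LOC = blank + comment + code
Total LOC = 54 + 63 + 516 = 633
SLOC (source only) = code = 516

Total LOC: 633, SLOC: 516


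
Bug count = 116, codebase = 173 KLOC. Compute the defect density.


Defect density = defects / KLOC
Defect density = 116 / 173
Defect density = 0.671 defects/KLOC

0.671 defects/KLOC


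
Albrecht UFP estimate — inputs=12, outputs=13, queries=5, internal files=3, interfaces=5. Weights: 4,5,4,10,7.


UFP = EI*4 + EO*5 + EQ*4 + ILF*10 + EIF*7
UFP = 12*4 + 13*5 + 5*4 + 3*10 + 5*7
UFP = 48 + 65 + 20 + 30 + 35
UFP = 198

198


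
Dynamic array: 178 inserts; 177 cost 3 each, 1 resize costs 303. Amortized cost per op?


Formula: Amortized cost = Total cost / Operations
Total cost = (177 * 3) + (1 * 303)
Total cost = 531 + 303 = 834
Amortized = 834 / 178 = 4.6854

4.6854


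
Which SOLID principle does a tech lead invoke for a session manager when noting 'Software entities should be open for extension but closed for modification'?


This describes the Open/Closed Principle (OCP)

Open/Closed Principle (OCP)


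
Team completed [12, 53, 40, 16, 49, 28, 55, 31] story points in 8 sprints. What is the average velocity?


Formula: Avg velocity = Total points / Number of sprints
Points: [12, 53, 40, 16, 49, 28, 55, 31]
Sum = 12 + 53 + 40 + 16 + 49 + 28 + 55 + 31 = 284
Avg velocity = 284 / 8 = 35.5 points/sprint

35.5 points/sprint


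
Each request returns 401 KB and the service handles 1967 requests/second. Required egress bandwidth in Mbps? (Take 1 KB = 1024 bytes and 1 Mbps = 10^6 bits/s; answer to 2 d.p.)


Formula: Mbps = payload_bytes * RPS * 8 / 1e6
Payload per request = 401 KB = 401 * 1024 = 410624 bytes
Total bytes/sec = 410624 * 1967 = 807697408
Total bits/sec = 807697408 * 8 = 6461579264
Mbps = 6461579264 / 1e6 = 6461.58

6461.58 Mbps


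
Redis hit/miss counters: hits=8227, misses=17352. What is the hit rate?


Formula: hit rate = hits / (hits + misses) * 100
hit rate = 8227 / (8227 + 17352) * 100
hit rate = 8227 / 25579 * 100
hit rate = 32.16%

32.16%


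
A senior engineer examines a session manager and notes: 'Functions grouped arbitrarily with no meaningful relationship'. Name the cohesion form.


Reasoning: Worst: random grouping
Type: Coincidental cohesion

Coincidental cohesion


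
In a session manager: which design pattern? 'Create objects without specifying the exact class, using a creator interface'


This matches the Factory Method pattern

Factory Method


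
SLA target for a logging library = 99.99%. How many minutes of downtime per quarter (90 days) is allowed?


Formula: allowed downtime = period * (100 - SLA) / 100
Period (quarter (90 days)) = 129600 minutes
Unavailability fraction = (100 - 99.99) / 100
Allowed downtime = 129600 * (100 - 99.99) / 100
Allowed downtime = 12.96 minutes

12.96 minutes


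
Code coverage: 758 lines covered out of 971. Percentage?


Coverage = covered / total * 100
Coverage = 758 / 971 * 100
Coverage = 78.06%

78.06%


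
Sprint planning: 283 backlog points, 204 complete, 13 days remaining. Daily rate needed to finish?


Formula: Required rate = Remaining points / Days left
Remaining = 283 - 204 = 79 points
Required rate = 79 / 13 = 6.08 points/day

6.08 points/day


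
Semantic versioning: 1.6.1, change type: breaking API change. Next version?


Current: 1.6.1
Change category: 'breaking API change' → major bump
SemVer rule: major bump → increment MAJOR, reset MINOR and PATCH to 0
New: 2.0.0

2.0.0


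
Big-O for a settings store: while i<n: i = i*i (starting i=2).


Reasoning: squaring drives double-exponential growth; iterations ~ log log n
Complexity: O(log log n)

O(log log n)


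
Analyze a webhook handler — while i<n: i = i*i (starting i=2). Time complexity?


Reasoning: squaring drives double-exponential growth; iterations ~ log log n
Complexity: O(log log n)

O(log log n)


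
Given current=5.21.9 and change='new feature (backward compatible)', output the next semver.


Current: 5.21.9
Change category: 'new feature (backward compatible)' → minor bump
SemVer rule: minor bump → increment MINOR, reset PATCH to 0 (MAJOR unchanged)
New: 5.22.0

5.22.0


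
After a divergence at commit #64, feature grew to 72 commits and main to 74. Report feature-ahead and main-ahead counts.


Common ancestor: commit #64
feature commits after divergence: 72 - 64 = 8
main commits after divergence: 74 - 64 = 10
feature is 8 commits ahead of main
main is 10 commits ahead of feature

feature ahead: 8, main ahead: 10


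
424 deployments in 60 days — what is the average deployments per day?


Formula: deployments per day = releases / days
= 424 / 60
= 7.067 deploys/day
(equivalently, 49.47 deploys/week)

7.067 deploys/day


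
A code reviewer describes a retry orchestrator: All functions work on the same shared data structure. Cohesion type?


Reasoning: Functions share data
Type: Communicational cohesion

Communicational cohesion


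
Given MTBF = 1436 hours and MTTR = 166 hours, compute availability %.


Availability = MTBF / (MTBF + MTTR)
Availability = 1436 / (1436 + 166)
Availability = 1436 / 1602
Availability = 89.638%

89.638%


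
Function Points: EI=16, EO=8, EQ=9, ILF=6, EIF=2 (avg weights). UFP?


UFP = EI*4 + EO*5 + EQ*4 + ILF*10 + EIF*7
UFP = 16*4 + 8*5 + 9*4 + 6*10 + 2*7
UFP = 64 + 40 + 36 + 60 + 14
UFP = 214

214


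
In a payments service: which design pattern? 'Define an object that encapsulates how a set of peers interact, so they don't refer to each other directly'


This matches the Mediator pattern

Mediator


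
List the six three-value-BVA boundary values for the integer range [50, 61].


Range: [50, 61]
Boundaries: just below min, min, min+1, max-1, max, just above max
Values: [49, 50, 51, 60, 61, 62]

[49, 50, 51, 60, 61, 62]


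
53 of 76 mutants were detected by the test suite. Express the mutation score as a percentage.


Mutation score = killed / total * 100
Mutation score = 53 / 76 * 100
Mutation score = 69.74%

69.74%


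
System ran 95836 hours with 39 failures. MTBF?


Formula: MTBF = Total operating time / Number of failures
MTBF = 95836 / 39
MTBF = 2457.33 hours

2457.33 hours


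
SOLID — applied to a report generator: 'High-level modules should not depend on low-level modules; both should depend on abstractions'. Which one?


This describes the Dependency Inversion Principle (DIP)

Dependency Inversion Principle (DIP)


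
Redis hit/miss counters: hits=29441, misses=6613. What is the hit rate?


Formula: hit rate = hits / (hits + misses) * 100
hit rate = 29441 / (29441 + 6613) * 100
hit rate = 29441 / 36054 * 100
hit rate = 81.66%

81.66%


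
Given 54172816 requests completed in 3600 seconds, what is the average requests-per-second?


Formula: throughput = requests / seconds
throughput = 54172816 / 3600
throughput = 15048.0 requests/second

15048.0 requests/second


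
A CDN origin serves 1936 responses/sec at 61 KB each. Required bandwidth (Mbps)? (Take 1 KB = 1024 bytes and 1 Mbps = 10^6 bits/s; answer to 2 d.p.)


Formula: Mbps = payload_bytes * RPS * 8 / 1e6
Payload per request = 61 KB = 61 * 1024 = 62464 bytes
Total bytes/sec = 62464 * 1936 = 120930304
Total bits/sec = 120930304 * 8 = 967442432
Mbps = 967442432 / 1e6 = 967.44

967.44 Mbps


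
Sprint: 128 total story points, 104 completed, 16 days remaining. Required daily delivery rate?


Formula: Required rate = Remaining points / Days left
Remaining = 128 - 104 = 24 points
Required rate = 24 / 16 = 1.5 points/day

1.5 points/day


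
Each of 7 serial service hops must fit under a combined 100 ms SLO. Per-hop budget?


Formula: per_stage = total_budget / stages
per_stage = 100 / 7
per_stage = 14.29 ms

14.29 ms


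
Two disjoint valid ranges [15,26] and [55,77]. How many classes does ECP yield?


Valid ranges: [15,26] and [55,77]
Class 1: x < 15 — invalid
Class 2: 15 ≤ x ≤ 26 — valid
Class 3: 26 < x < 55 — invalid (gap between ranges)
Class 4: 55 ≤ x ≤ 77 — valid
Class 5: x > 77 — invalid
Total equivalence classes: 5

5 equivalence classes


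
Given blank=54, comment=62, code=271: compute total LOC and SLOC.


Total LOC = blank + comment + code
Total LOC = 54 + 62 + 271 = 387
SLOC (source only) = code = 271

Total LOC: 387, SLOC: 271


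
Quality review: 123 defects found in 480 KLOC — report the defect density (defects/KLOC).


Defect density = defects / KLOC
Defect density = 123 / 480
Defect density = 0.256 defects/KLOC

0.256 defects/KLOC
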